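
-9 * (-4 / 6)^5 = 32 / 27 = 1.19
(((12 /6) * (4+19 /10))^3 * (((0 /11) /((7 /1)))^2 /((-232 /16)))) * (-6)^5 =0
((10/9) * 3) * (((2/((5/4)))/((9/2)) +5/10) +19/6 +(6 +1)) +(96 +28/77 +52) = 54976/297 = 185.10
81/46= 1.76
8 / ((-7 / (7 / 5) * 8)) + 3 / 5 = 2 / 5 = 0.40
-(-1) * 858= 858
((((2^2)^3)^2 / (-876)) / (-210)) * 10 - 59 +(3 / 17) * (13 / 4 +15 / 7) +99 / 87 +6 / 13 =-6629066099 / 117899964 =-56.23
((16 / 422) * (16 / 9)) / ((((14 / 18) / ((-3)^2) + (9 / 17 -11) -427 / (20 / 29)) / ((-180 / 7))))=70502400 / 25607296967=0.00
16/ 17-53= -52.06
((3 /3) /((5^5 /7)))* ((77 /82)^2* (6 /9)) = 0.00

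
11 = 11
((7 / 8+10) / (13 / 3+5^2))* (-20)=-7.41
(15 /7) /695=3 /973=0.00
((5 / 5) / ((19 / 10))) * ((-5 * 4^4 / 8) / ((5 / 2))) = -640 / 19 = -33.68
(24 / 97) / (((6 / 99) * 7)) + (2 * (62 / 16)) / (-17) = 5879 / 46172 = 0.13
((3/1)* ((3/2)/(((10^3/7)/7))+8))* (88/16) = 532851/4000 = 133.21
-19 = -19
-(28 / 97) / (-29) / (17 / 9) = 252 / 47821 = 0.01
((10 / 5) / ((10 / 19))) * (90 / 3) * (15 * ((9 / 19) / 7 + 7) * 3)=253800 / 7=36257.14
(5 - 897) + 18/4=-1775/2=-887.50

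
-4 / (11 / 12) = -48 / 11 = -4.36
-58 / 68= -29 / 34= -0.85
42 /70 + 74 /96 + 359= 86489 /240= 360.37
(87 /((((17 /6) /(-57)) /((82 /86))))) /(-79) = 1219914 /57749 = 21.12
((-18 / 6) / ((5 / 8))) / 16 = -3 / 10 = -0.30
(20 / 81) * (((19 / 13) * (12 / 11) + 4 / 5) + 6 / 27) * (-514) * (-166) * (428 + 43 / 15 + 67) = 42916669614464 / 1563705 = 27445502.58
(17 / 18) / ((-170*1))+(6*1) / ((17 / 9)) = 9703 / 3060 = 3.17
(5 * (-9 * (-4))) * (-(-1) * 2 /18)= 20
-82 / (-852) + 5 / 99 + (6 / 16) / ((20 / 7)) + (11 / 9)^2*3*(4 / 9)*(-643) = -38880609997 / 30365280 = -1280.43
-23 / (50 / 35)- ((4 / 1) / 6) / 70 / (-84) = -142001 / 8820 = -16.10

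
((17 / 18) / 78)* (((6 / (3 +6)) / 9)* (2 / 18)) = 17 / 170586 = 0.00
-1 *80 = -80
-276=-276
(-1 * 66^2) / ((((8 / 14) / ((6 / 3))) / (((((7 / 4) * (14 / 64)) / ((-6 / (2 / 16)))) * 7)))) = 871563 / 1024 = 851.14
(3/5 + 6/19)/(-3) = -29/95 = -0.31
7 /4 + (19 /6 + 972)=11723 /12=976.92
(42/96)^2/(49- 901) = -49/218112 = -0.00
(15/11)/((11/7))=105/121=0.87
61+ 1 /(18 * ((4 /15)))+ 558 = 14861 /24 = 619.21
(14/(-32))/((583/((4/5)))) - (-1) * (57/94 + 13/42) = 10533731/11508420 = 0.92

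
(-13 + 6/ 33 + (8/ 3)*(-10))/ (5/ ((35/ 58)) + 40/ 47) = -428687/ 99198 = -4.32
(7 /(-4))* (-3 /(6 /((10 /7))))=5 /4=1.25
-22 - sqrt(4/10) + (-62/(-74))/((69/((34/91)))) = -5110052/232323 - sqrt(10)/5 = -22.63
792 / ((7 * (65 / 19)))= 15048 / 455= 33.07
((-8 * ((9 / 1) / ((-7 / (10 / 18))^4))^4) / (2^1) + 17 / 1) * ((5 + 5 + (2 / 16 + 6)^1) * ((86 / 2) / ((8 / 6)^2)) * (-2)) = -295028917666507938637533845573 / 22248204270643355826048192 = -13260.80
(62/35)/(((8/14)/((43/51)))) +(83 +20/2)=48763/510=95.61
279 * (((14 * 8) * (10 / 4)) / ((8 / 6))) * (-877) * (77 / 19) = -3956524110 / 19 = -208238111.05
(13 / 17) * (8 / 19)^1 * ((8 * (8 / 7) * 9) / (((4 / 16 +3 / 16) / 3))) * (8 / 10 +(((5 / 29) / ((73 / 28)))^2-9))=-528069332164608 / 354658459015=-1488.95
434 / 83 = 5.23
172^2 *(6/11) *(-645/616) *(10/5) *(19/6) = -90637980/847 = -107010.60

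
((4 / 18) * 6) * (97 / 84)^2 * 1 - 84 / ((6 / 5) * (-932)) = 1.85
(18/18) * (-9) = -9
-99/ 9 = -11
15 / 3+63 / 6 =15.50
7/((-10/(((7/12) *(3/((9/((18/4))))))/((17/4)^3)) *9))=-196/221085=-0.00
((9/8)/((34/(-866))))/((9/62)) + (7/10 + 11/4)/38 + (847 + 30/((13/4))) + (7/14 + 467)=189194259/167960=1126.42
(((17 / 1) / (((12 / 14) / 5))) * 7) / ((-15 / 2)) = -833 / 9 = -92.56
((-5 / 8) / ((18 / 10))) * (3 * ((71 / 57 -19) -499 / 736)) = 19331875 / 1006848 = 19.20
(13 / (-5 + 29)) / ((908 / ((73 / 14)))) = 949 / 305088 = 0.00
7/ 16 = 0.44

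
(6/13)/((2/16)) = 48/13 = 3.69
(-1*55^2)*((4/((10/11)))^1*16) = -212960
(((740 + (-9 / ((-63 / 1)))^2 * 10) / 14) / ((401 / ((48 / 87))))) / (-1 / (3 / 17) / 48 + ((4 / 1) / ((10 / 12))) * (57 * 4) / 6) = 208915200 / 523495122521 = 0.00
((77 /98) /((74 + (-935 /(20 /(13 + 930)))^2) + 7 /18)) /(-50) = -396 /48976435417175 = -0.00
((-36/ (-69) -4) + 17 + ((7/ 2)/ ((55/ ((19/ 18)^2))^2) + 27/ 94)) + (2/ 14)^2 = 465280687298143/ 33640866151200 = 13.83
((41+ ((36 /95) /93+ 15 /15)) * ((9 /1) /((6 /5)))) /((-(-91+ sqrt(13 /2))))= 185553 * sqrt(26) /9747361+ 2597742 /749797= 3.56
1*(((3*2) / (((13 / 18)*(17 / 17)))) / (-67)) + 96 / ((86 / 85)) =3549036 / 37453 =94.76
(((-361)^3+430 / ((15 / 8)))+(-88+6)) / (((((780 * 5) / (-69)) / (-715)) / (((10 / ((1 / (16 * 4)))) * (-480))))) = 182823484687360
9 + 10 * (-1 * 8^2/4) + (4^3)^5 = 1073741673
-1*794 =-794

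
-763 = -763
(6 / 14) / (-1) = -3 / 7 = -0.43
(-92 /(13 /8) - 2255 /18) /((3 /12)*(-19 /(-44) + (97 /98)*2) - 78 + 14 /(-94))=8625987832 /3677497083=2.35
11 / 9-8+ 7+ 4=38 / 9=4.22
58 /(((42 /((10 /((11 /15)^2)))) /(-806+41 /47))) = -823041750 /39809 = -20674.77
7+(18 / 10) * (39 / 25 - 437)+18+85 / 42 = -3973033 / 5250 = -756.77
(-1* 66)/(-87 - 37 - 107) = 2/7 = 0.29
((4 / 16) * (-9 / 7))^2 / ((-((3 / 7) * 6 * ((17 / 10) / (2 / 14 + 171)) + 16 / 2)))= -242595 / 18844616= -0.01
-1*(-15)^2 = -225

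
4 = 4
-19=-19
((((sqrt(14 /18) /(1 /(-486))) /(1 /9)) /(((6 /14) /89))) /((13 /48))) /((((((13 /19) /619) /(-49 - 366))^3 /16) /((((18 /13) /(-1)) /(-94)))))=243335283196326279388847424000 * sqrt(7) /17450771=36892618930415950888836.03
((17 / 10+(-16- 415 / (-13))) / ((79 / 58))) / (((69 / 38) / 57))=607202 / 1495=406.16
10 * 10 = 100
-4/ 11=-0.36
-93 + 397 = 304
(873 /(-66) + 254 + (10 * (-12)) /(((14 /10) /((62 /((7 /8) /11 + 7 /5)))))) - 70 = -3687907 /1078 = -3421.06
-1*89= -89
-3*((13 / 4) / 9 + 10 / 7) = -451 / 84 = -5.37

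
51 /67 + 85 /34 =437 /134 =3.26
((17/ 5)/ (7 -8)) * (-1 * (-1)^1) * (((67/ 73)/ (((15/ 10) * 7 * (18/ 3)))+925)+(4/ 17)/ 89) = -6436535242/ 2046555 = -3145.06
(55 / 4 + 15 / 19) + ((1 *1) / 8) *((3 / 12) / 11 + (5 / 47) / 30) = 13713937 / 943008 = 14.54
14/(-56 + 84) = 1/2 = 0.50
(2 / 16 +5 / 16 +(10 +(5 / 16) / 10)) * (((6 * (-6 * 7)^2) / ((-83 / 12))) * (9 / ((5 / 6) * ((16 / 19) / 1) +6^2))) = -682092495 / 173636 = -3928.29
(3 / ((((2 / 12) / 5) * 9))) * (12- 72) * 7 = -4200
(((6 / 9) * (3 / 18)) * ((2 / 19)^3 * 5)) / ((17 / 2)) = 80 / 1049427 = 0.00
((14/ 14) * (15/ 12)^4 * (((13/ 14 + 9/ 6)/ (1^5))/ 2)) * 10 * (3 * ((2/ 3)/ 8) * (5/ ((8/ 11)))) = 2921875/ 57344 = 50.95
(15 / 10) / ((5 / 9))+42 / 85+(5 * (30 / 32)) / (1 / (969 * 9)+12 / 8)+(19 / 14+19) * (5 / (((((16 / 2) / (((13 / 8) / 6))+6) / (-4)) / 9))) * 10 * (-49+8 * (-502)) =8038968436554189 / 1917999160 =4191330.53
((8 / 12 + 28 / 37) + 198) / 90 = 11068 / 4995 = 2.22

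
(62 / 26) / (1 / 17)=40.54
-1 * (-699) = 699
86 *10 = 860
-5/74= -0.07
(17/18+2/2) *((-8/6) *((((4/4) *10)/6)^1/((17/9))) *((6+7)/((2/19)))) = -43225/153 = -282.52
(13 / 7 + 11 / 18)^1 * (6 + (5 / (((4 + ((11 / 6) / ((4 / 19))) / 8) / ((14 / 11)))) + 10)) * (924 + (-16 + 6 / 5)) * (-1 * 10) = -262108321952 / 677061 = -387126.60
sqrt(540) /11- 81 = -81 + 6*sqrt(15) /11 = -78.89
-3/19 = -0.16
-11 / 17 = -0.65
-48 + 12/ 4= -45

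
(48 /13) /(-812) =-12 /2639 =-0.00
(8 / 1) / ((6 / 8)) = 32 / 3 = 10.67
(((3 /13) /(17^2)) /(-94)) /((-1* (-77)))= -3 /27193166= -0.00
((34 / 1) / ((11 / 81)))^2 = 7584516 / 121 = 62681.95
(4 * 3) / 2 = 6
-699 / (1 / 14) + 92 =-9694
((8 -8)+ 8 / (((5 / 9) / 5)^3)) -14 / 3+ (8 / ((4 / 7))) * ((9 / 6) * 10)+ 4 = 18124 / 3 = 6041.33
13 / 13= 1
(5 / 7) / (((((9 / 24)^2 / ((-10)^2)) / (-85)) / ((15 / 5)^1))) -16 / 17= -46240336 / 357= -129524.75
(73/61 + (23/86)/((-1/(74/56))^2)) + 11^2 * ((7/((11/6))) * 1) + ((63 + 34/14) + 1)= 2180197507/4112864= 530.09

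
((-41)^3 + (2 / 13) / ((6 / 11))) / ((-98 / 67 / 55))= 2591559.65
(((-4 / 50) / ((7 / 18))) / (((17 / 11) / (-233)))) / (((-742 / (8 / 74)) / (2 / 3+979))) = -180783768 / 40837825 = -4.43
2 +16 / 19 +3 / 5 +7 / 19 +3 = 647 / 95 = 6.81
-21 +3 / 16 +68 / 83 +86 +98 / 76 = 1698019 / 25232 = 67.30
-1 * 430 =-430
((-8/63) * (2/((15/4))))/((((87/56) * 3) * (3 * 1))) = -512/105705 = -0.00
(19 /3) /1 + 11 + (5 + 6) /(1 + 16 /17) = 23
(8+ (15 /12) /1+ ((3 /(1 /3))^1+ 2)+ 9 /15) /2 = 417 /40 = 10.42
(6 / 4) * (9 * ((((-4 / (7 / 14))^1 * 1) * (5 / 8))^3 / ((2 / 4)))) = -3375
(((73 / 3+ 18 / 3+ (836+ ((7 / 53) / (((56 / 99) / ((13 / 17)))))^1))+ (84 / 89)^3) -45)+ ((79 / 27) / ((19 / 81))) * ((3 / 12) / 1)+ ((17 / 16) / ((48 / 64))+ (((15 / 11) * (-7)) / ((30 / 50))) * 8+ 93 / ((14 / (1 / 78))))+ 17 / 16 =700.76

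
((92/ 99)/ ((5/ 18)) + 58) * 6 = 20244/ 55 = 368.07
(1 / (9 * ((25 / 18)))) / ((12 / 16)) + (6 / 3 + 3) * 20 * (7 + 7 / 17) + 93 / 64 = 60607279 / 81600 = 742.74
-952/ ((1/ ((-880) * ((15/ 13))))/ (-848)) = -10656307200/ 13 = -819715938.46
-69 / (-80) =69 / 80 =0.86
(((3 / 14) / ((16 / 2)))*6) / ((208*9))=1 / 11648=0.00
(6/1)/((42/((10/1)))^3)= 250/3087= 0.08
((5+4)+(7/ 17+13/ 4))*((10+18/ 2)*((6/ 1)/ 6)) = 16359/ 68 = 240.57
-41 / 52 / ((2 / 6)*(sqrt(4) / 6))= -369 / 52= -7.10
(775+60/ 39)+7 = 10186/ 13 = 783.54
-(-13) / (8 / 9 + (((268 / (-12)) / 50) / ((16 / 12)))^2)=4680000 / 360401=12.99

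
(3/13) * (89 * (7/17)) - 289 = -62000/221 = -280.54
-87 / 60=-29 / 20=-1.45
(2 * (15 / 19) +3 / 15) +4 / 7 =1563 / 665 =2.35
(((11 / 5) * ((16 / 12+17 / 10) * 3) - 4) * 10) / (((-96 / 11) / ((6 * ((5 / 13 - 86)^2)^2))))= -13520908026165771 / 2284880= -5917557169.81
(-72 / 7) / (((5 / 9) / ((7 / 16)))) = -81 / 10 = -8.10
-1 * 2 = -2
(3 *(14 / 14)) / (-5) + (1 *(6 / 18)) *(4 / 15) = -23 / 45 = -0.51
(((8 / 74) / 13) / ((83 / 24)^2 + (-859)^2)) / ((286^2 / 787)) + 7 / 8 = 29263821678849631 / 33444367628826440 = 0.88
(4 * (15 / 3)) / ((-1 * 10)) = -2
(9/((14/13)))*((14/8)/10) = 117/80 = 1.46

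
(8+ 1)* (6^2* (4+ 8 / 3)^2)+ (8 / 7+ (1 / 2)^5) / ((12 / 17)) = 38711671 / 2688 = 14401.66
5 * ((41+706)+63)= 4050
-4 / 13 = -0.31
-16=-16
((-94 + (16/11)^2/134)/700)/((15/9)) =-0.08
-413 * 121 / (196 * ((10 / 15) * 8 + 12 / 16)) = -21417 / 511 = -41.91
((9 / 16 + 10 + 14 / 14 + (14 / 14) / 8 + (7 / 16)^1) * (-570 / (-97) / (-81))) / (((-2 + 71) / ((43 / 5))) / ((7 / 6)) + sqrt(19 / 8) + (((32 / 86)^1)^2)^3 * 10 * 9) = -98048221202437497513900 / 755978404891228630555469 + 186012081361257293146655 * sqrt(38) / 40822833864126346049995326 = -0.10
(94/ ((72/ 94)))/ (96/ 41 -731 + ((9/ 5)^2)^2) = -56605625/ 331251732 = -0.17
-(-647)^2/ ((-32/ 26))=5441917/ 16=340119.81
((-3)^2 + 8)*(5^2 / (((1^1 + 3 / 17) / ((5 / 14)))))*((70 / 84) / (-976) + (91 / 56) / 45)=4475165 / 983808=4.55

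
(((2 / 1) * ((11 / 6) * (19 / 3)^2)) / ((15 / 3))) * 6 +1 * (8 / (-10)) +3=8041 / 45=178.69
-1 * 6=-6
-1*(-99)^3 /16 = 970299 /16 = 60643.69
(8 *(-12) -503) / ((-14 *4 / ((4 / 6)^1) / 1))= 599 / 84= 7.13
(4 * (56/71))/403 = 224/28613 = 0.01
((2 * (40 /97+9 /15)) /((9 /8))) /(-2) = -3928 /4365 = -0.90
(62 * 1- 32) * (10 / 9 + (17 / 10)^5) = 13778713 / 30000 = 459.29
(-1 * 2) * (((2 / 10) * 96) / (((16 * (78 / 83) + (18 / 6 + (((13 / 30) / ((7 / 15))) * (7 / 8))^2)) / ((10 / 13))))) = -8159232 / 5164367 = -1.58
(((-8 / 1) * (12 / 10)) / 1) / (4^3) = -3 / 20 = -0.15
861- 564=297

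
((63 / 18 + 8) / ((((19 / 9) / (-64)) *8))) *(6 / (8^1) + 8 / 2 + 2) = -5589 / 19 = -294.16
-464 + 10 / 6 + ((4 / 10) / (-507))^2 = -462.33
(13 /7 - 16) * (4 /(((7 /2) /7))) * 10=-7920 /7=-1131.43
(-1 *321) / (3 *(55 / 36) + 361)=-36 / 41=-0.88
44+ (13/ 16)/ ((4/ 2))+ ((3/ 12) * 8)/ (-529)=44.40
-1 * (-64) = 64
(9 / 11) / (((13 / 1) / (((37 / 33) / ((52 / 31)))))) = 3441 / 81796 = 0.04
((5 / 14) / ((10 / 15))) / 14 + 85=33335 / 392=85.04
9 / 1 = 9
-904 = -904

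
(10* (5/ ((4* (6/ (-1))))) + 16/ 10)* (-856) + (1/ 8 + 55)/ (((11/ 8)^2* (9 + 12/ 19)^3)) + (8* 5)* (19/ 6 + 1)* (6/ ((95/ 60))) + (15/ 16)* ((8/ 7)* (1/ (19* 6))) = 1045.35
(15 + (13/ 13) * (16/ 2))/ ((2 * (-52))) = -23/ 104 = -0.22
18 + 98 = 116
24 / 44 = 6 / 11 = 0.55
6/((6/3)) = 3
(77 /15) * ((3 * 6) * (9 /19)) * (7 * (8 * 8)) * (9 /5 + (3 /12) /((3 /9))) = 23750496 /475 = 50001.04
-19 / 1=-19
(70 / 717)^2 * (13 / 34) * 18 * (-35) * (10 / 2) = -11147500 / 971057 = -11.48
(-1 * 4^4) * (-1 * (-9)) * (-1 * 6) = 13824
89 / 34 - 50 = -47.38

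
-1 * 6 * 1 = -6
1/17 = 0.06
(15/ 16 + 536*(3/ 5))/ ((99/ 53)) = 151951/ 880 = 172.67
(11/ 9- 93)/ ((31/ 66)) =-18172/ 93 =-195.40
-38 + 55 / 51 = -1883 / 51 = -36.92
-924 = -924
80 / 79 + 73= 5847 / 79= 74.01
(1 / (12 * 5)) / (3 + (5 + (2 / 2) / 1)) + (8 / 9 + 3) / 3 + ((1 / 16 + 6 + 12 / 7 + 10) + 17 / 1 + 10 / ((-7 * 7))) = 35.87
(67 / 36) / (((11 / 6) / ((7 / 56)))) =67 / 528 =0.13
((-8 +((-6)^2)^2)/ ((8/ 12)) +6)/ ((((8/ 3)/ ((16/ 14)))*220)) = 2907/ 770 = 3.78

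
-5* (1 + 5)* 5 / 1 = -150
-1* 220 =-220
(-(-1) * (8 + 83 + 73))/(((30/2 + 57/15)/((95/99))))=38950/4653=8.37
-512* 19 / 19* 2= -1024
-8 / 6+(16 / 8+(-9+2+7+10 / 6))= 7 / 3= 2.33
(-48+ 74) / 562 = 13 / 281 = 0.05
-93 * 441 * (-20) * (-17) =-13944420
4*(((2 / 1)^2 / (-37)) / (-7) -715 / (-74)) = 10026 / 259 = 38.71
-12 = -12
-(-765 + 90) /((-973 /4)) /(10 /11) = -2970 /973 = -3.05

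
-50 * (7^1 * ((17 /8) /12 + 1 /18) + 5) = -47725 /144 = -331.42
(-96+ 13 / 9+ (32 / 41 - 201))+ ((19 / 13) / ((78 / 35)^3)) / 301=-3206044707569 / 10876257288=-294.77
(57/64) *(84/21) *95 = 5415/16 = 338.44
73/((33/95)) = 6935/33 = 210.15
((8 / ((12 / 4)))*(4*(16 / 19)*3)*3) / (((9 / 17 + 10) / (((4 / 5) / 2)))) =52224 / 17005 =3.07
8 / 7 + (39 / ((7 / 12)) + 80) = 148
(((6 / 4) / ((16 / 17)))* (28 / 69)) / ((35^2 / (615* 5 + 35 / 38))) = 397409 / 244720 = 1.62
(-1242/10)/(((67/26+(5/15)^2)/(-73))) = 3372.95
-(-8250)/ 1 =8250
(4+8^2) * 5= 340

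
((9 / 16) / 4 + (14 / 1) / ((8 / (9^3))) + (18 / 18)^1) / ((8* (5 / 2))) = 81721 / 1280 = 63.84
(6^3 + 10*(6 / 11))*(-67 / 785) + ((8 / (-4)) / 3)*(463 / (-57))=-13.49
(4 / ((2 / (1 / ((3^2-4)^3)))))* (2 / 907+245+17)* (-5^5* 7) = -83172600 / 907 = -91700.77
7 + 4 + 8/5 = 12.60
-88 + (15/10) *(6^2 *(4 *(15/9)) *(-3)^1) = -1168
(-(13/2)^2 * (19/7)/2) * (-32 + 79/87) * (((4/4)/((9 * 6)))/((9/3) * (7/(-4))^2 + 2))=8685755/2943297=2.95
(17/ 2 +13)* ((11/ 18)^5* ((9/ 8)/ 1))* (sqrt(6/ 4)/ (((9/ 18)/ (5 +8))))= 90027509* sqrt(6)/ 3359232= 65.65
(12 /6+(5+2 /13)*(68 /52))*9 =13293 /169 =78.66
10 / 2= 5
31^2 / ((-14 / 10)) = -686.43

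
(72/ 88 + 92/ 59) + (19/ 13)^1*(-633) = -7785464/ 8437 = -922.78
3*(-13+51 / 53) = -1914 / 53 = -36.11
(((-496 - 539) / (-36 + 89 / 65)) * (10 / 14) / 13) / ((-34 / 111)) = -2872125 / 535738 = -5.36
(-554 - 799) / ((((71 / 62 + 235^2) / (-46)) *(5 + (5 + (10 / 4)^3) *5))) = 30870048 / 2961778165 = 0.01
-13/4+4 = 3/4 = 0.75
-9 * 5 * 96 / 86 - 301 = -15103 / 43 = -351.23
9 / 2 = 4.50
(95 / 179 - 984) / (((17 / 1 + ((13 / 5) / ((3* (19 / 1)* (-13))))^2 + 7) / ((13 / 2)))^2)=-196281772671830625 / 2720917609301516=-72.14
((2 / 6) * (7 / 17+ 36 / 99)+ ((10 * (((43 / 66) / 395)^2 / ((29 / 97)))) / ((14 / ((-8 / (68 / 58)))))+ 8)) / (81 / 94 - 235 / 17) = -3139236160028 / 4927119684795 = -0.64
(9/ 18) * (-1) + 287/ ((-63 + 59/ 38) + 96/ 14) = -167205/ 29042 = -5.76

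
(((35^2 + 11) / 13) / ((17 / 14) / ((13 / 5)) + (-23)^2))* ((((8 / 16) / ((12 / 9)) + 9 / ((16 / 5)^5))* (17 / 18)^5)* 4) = 143777967032959 / 662949218746368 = 0.22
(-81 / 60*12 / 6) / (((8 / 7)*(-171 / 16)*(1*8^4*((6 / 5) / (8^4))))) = 7 / 38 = 0.18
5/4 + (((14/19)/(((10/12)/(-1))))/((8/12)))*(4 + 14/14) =-409/76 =-5.38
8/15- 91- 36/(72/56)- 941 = -15892/15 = -1059.47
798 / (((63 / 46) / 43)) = 25054.67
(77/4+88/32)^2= 484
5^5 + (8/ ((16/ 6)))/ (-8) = 3124.62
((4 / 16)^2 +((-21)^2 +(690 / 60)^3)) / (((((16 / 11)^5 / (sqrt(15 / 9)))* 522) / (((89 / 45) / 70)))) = 449944122749* sqrt(15) / 82760328806400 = 0.02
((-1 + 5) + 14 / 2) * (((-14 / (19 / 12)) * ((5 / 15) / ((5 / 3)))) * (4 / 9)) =-2464 / 285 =-8.65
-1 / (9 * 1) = -1 / 9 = -0.11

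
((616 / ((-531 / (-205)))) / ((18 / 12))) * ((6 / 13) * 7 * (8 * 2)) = 56573440 / 6903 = 8195.49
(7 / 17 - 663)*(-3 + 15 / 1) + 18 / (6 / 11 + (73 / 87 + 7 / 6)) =-659439660 / 83011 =-7944.00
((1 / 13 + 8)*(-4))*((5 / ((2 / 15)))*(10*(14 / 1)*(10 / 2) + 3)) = -11072250 / 13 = -851711.54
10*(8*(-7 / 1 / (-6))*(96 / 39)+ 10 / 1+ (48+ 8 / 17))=539980 / 663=814.45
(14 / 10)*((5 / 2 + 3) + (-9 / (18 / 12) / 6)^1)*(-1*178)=-5607 / 5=-1121.40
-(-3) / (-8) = -3 / 8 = -0.38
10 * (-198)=-1980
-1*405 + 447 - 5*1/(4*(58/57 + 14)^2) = 123083403/2930944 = 41.99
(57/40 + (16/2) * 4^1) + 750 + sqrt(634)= sqrt(634) + 31337/40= 808.60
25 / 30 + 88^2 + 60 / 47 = 2184403 / 282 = 7746.11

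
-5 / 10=-1 / 2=-0.50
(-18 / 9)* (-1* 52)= 104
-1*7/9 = -7/9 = -0.78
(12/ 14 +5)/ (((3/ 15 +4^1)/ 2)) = 410/ 147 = 2.79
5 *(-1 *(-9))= 45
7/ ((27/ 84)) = 196/ 9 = 21.78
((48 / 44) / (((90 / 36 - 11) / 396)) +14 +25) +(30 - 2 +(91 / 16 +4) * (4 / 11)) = 14735 / 748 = 19.70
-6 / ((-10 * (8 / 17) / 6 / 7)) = 1071 / 20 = 53.55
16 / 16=1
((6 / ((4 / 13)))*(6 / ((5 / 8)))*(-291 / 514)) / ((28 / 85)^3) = -4181822775 / 1410416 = -2964.96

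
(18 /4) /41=0.11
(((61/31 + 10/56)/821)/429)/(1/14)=621/7278986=0.00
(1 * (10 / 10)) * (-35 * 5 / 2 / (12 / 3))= -175 / 8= -21.88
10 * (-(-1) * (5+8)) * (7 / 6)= 455 / 3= 151.67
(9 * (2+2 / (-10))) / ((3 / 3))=81 / 5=16.20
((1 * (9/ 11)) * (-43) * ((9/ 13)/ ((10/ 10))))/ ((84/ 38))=-22059/ 2002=-11.02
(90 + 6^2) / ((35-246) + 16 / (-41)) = -574 / 963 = -0.60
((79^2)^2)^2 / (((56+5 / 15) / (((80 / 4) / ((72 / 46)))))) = 174467513139254515 / 507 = 344117382917661.77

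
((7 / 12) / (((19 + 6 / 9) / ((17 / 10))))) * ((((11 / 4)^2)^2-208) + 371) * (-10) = -6707911 / 60416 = -111.03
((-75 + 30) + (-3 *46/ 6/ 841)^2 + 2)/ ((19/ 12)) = -364950648/ 13438339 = -27.16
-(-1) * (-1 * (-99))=99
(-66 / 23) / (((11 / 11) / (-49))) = 3234 / 23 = 140.61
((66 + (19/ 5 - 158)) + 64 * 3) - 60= 219/ 5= 43.80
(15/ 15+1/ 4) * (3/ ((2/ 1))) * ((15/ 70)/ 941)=45/ 105392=0.00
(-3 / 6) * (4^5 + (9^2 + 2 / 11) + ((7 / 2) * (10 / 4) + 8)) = -49365 / 88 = -560.97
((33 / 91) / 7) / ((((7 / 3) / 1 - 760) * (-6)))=33 / 2895802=0.00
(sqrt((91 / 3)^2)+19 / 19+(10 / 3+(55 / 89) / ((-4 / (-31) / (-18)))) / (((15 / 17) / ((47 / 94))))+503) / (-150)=-1561537 / 480600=-3.25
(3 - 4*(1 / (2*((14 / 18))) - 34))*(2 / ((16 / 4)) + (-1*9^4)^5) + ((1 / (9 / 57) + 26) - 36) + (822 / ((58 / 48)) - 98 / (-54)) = -2597450489140486960224983 / 1566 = -1658652930485623857104.08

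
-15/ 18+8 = 43/ 6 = 7.17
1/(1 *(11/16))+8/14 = 156/77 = 2.03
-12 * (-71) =852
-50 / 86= -25 / 43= -0.58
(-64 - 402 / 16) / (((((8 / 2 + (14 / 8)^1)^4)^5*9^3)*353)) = -4260607557632 / 19201321442093410683869844319119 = -0.00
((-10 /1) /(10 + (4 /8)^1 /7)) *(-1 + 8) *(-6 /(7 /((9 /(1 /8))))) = 20160 /47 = 428.94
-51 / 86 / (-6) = 17 / 172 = 0.10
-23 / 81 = -0.28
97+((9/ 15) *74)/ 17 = 8467/ 85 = 99.61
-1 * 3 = -3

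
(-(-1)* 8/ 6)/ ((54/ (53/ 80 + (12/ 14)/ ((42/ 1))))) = 2677/ 158760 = 0.02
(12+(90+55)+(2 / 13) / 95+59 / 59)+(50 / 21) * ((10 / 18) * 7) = 5577314 / 33345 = 167.26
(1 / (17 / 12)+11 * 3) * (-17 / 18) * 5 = -159.17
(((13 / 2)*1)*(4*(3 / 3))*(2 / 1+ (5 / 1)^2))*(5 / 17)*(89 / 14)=156195 / 119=1312.56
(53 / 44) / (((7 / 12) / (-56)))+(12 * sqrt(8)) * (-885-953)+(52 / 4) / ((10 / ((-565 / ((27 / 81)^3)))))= -44112 * sqrt(2)-438837 / 22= -82330.93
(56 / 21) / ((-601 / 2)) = -16 / 1803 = -0.01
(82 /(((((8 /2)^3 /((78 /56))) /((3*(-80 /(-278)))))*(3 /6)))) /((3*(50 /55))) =17589 /15568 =1.13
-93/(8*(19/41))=-25.09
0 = 0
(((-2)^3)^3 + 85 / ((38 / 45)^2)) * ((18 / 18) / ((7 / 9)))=-729261 / 1444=-505.03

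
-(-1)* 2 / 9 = 2 / 9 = 0.22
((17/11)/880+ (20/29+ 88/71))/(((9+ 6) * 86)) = 38483963/25711144800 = 0.00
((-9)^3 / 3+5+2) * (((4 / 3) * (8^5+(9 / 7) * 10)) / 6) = -108307952 / 63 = -1719173.84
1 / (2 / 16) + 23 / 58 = 487 / 58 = 8.40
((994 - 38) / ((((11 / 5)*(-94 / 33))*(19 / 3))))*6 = -129060 / 893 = -144.52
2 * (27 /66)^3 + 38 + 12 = 266929 /5324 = 50.14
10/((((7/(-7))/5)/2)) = -100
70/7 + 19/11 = 129/11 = 11.73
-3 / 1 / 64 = -3 / 64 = -0.05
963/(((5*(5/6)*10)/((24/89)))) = 69336/11125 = 6.23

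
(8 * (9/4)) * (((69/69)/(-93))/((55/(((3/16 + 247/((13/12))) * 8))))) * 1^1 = -6.42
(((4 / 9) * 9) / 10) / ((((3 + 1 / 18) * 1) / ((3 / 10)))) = 54 / 1375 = 0.04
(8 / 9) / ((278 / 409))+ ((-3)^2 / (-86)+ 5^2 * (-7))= -18698113 / 107586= -173.80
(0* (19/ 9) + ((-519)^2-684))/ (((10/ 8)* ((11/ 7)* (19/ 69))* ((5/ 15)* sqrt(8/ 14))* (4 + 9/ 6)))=1557251892* sqrt(7)/ 11495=358425.51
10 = 10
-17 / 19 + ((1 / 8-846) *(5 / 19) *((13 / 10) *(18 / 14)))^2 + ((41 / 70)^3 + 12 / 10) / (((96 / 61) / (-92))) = 1644498802203053 / 11887008000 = 138344.22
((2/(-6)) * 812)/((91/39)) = -116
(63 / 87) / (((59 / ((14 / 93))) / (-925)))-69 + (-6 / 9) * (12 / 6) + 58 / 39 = -48650145 / 689533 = -70.56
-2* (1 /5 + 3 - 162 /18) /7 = 58 /35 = 1.66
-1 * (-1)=1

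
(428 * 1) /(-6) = -214 /3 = -71.33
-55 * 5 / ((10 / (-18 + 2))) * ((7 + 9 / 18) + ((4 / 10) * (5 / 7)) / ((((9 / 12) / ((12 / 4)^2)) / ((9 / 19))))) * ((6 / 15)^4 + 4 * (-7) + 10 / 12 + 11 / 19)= -33683622698 / 315875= -106635.92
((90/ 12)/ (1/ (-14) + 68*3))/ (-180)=-7/ 34260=-0.00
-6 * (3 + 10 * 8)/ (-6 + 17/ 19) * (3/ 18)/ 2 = 1577/ 194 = 8.13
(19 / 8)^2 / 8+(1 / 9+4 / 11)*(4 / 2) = 83867 / 50688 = 1.65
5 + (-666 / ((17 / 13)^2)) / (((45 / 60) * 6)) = -23567 / 289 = -81.55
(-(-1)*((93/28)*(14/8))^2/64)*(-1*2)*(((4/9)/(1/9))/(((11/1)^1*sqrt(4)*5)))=-0.04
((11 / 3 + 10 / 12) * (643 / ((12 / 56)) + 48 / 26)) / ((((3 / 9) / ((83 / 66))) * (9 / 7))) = 34016969 / 858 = 39646.82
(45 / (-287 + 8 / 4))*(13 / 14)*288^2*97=-1179613.35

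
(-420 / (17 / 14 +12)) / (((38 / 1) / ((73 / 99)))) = -14308 / 23199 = -0.62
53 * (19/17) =59.24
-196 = -196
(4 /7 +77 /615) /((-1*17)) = -2999 /73185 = -0.04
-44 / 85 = -0.52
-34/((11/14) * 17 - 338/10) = 2380/1431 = 1.66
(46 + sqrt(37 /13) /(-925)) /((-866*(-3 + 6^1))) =-23 /1299 + sqrt(481) /31240950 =-0.02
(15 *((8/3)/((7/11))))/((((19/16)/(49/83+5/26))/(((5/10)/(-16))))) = -185790/143507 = -1.29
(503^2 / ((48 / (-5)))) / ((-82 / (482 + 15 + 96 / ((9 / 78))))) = 427145.53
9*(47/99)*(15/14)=705/154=4.58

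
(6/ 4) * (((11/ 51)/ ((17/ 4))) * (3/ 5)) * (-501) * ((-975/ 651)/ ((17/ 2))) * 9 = 36.29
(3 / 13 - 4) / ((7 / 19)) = -10.23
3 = 3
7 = 7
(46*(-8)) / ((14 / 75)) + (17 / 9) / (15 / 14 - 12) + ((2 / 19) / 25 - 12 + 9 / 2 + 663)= -708915757 / 538650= -1316.10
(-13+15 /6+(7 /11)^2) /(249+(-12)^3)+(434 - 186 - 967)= -257340599 /357918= -718.99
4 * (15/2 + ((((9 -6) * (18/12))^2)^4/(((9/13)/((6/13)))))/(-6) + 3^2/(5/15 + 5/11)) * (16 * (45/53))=-2795202945/2756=-1014224.58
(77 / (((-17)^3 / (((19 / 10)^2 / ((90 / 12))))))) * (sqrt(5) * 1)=-27797 * sqrt(5) / 3684750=-0.02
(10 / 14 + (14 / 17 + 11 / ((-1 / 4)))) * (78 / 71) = -394134 / 8449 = -46.65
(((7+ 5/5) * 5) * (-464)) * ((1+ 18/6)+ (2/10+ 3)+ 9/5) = -167040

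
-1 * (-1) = 1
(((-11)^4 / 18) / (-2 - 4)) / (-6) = 14641 / 648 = 22.59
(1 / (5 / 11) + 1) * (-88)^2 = 123904 / 5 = 24780.80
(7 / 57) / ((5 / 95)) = 7 / 3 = 2.33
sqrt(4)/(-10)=-0.20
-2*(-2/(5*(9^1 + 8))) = 4/85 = 0.05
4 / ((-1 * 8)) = -1 / 2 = -0.50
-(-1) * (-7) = -7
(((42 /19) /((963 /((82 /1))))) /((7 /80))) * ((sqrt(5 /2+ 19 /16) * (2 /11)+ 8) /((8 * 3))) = 820 * sqrt(59) /201267+ 13120 /18297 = 0.75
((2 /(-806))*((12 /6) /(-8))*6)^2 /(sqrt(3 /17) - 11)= -1683 /1334352344 - 9*sqrt(51) /1334352344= -0.00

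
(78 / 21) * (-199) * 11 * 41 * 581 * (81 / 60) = -2614657617 / 10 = -261465761.70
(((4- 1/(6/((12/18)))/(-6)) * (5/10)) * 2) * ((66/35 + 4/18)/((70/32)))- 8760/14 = -621.84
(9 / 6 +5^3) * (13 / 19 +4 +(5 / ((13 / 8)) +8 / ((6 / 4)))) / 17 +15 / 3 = 2580829 / 25194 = 102.44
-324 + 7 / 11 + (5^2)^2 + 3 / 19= 63075 / 209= 301.79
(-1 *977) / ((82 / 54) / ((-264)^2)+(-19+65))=-1838510784 / 86562473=-21.24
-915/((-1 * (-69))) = -305/23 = -13.26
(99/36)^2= 121/16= 7.56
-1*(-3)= 3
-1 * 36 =-36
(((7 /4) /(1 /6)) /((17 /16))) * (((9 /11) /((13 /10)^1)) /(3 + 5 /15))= 4536 /2431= 1.87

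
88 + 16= 104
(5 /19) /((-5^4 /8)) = -8 /2375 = -0.00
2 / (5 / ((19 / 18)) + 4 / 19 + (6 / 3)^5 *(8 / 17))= 323 / 3231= 0.10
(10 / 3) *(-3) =-10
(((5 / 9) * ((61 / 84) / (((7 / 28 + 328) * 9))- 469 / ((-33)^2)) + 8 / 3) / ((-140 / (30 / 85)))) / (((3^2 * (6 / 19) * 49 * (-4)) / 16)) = 12464496812 / 70910404900335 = 0.00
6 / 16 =3 / 8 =0.38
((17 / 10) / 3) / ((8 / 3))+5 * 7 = 2817 / 80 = 35.21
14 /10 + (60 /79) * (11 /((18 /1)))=2209 /1185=1.86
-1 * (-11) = 11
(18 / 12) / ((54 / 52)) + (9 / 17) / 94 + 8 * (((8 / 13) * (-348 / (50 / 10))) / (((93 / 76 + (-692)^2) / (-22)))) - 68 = -2263624322892317 / 34021975856310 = -66.53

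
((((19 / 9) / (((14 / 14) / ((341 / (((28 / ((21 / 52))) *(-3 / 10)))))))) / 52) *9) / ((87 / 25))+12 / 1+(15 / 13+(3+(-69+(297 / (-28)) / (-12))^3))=-6528132625338587 / 20656656384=-316030.46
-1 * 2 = -2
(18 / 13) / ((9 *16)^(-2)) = 373248 / 13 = 28711.38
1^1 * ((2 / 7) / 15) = 0.02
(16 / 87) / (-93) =-16 / 8091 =-0.00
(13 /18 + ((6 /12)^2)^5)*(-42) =-46655 /1536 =-30.37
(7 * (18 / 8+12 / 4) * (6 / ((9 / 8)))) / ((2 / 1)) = 98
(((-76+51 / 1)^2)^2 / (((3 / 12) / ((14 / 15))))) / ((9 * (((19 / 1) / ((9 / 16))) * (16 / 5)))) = 2734375 / 1824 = 1499.11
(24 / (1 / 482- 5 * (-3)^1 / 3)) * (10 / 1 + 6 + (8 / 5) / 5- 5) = 3273744 / 60275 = 54.31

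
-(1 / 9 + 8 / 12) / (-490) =1 / 630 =0.00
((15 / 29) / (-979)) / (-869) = 15 / 24671779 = 0.00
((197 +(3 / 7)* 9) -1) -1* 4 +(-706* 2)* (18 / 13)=-160089 / 91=-1759.22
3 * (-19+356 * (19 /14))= 9747 /7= 1392.43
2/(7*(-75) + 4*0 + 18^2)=-2/201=-0.01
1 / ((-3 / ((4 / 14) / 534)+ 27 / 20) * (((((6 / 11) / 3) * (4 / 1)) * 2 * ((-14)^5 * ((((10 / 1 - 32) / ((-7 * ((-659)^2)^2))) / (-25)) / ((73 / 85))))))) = -344194976203825 / 1171485778176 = -293.81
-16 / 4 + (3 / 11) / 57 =-835 / 209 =-4.00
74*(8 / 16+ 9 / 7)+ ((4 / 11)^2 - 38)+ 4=83239 / 847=98.28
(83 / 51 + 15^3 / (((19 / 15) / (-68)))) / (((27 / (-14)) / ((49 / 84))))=8602730227 / 156978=54802.14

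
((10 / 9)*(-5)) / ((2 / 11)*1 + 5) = -550 / 513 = -1.07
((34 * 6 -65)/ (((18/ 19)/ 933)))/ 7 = 821351/ 42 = 19555.98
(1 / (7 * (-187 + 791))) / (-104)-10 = -4397121 / 439712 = -10.00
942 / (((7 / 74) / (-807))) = -56254356 / 7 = -8036336.57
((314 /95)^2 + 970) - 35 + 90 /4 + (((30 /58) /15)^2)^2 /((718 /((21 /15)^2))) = 2219215808583791 /2291572757975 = 968.42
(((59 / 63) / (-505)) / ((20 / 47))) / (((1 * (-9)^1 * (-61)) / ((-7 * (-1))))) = -2773 / 49904100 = -0.00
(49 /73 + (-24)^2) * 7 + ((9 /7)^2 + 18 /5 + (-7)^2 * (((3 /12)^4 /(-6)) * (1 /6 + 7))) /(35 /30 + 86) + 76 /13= 755068292913373 /186777776640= 4042.60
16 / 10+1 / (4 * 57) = 1829 / 1140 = 1.60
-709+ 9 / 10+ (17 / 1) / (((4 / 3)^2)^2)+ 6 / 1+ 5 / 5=-890523 / 1280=-695.72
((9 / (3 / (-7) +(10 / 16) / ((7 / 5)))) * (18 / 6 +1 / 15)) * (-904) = -6986112 / 5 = -1397222.40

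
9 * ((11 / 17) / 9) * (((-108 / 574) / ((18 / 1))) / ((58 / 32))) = -528 / 141491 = -0.00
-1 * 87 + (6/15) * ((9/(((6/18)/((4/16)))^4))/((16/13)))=-881403/10240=-86.07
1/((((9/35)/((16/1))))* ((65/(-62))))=-6944/117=-59.35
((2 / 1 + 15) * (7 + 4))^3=6539203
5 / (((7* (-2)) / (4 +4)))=-2.86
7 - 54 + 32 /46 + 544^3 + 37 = 3702751018 /23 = 160989174.70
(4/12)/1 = 1/3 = 0.33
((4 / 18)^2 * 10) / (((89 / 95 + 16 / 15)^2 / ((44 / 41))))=15884000 / 120309129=0.13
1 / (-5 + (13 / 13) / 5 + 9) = 5 / 21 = 0.24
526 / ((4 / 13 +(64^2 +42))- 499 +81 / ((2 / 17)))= 0.12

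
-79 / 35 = -2.26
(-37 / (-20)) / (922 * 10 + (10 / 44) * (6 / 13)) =5291 / 26369500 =0.00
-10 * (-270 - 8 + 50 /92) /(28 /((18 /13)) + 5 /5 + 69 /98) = 56284830 /444797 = 126.54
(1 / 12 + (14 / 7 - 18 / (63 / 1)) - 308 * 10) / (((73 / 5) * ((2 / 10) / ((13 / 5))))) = -16806985 / 6132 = -2740.87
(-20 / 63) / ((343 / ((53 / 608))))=-265 / 3284568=-0.00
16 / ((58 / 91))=728 / 29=25.10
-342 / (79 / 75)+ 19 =-24149 / 79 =-305.68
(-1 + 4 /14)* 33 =-165 /7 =-23.57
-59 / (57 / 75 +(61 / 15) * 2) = -4425 / 667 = -6.63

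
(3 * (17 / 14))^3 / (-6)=-44217 / 5488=-8.06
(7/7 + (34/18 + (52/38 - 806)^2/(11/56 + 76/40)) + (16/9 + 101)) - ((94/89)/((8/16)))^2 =308927.36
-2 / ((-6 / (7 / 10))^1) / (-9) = -7 / 270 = -0.03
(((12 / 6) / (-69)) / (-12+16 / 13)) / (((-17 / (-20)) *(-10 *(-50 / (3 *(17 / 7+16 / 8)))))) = 403 / 4789750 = 0.00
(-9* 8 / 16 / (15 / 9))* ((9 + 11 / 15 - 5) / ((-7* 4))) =639 / 1400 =0.46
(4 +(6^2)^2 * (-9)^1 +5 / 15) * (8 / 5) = -279832 / 15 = -18655.47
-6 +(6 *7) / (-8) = -45 / 4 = -11.25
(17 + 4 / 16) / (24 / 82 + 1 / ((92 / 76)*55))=56.06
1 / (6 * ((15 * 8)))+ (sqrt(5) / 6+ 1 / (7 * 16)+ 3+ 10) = sqrt(5) / 6+ 16393 / 1260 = 13.38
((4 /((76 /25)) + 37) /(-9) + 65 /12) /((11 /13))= 10309 /7524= 1.37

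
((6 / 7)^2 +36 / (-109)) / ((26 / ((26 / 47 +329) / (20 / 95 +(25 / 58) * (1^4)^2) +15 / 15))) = 18470275560 / 2307189157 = 8.01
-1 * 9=-9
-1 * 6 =-6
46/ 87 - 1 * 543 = -47195/ 87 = -542.47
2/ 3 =0.67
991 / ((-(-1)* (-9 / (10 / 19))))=-9910 / 171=-57.95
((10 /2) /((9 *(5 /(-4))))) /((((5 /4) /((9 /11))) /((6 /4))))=-24 /55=-0.44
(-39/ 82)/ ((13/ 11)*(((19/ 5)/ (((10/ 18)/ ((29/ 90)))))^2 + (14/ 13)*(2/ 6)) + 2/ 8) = -1828125/ 24657892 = -0.07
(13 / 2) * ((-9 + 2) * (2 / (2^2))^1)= -91 / 4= -22.75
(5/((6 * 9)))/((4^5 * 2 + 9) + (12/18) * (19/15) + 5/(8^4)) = 51200/1137906339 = 0.00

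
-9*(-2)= 18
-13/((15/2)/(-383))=9958/15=663.87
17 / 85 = 1 / 5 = 0.20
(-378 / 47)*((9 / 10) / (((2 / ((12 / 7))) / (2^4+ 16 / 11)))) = -279936 / 2585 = -108.29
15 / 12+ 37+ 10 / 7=1111 / 28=39.68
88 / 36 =22 / 9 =2.44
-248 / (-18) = 124 / 9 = 13.78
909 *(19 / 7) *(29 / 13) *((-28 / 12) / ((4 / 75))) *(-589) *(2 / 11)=7375148775 / 286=25787233.48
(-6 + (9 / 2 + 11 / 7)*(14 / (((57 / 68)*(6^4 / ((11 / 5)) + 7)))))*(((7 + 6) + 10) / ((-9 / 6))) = 89.39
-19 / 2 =-9.50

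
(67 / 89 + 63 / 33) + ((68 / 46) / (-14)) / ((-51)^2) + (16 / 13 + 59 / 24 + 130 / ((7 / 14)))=668017142575 / 2508033528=266.35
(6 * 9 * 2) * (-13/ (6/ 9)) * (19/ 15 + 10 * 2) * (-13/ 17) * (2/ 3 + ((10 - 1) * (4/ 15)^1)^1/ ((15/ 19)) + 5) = 633669894/ 2125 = 298197.60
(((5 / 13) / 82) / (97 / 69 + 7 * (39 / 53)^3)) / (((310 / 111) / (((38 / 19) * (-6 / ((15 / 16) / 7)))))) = -63853940808 / 1780028820895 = -0.04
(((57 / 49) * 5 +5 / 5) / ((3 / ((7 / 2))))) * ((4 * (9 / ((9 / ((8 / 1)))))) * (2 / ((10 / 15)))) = 5344 / 7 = 763.43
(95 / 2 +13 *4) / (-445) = -199 / 890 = -0.22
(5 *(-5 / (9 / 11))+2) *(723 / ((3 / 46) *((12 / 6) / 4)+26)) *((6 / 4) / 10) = -118.96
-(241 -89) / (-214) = 76 / 107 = 0.71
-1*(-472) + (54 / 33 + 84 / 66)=474.91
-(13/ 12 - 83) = 983/ 12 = 81.92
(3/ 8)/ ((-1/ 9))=-27/ 8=-3.38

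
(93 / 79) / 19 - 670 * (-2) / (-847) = -1932569 / 1271347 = -1.52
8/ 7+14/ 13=202/ 91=2.22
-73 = -73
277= 277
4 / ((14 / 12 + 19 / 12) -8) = -16 / 21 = -0.76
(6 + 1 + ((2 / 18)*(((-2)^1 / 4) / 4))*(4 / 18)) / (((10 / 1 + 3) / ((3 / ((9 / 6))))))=1.08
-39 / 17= -2.29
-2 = -2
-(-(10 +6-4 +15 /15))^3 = 2197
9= 9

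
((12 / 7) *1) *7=12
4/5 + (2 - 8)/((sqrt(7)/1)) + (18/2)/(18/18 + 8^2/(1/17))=489/605 - 6 * sqrt(7)/7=-1.46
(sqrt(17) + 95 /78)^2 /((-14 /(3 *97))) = -10907941 /28392- 9215 *sqrt(17) /182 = -592.95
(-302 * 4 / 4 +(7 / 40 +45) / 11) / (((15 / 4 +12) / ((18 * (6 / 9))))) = -87382 / 385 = -226.97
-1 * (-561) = 561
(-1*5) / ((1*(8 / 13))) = -65 / 8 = -8.12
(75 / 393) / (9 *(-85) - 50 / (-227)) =-0.00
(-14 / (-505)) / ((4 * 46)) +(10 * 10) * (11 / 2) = 25553007 / 46460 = 550.00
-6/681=-2/227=-0.01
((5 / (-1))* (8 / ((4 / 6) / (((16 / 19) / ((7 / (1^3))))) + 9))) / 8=-120 / 349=-0.34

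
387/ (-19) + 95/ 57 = -1066/ 57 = -18.70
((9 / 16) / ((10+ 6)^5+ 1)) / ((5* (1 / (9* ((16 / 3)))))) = 27 / 5242885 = 0.00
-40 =-40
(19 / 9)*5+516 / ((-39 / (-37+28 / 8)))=53093 / 117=453.79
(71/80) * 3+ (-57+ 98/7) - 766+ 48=-60667/80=-758.34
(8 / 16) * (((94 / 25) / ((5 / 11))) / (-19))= -517 / 2375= -0.22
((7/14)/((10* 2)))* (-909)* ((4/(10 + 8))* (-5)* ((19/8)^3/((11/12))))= 2078277/5632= 369.01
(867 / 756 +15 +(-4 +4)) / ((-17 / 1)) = -4069 / 4284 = -0.95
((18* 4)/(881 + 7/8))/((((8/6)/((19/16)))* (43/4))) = 2052/303365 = 0.01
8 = 8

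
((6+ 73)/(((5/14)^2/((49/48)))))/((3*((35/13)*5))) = 352261/22500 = 15.66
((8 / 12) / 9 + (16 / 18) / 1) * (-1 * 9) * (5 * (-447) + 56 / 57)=3310814 / 171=19361.49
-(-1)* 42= 42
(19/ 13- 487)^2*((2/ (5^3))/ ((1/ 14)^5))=42855261990912/ 21125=2028651455.19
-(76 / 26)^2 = -1444 / 169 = -8.54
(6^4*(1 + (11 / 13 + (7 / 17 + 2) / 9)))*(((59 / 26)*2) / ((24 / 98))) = 145879860 / 2873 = 50776.14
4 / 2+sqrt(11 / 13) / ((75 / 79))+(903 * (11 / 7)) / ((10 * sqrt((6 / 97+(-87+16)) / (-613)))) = 79 * sqrt(143) / 975+2+1419 * sqrt(409151141) / 68810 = 420.10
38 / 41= 0.93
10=10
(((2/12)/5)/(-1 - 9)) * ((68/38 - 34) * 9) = 459/475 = 0.97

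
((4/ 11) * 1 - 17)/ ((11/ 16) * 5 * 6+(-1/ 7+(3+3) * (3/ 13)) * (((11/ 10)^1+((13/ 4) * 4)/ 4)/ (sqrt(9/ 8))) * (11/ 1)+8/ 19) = 18421785072600/ 141810880632773 - 3152071846560 * sqrt(2)/ 12891898239343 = -0.22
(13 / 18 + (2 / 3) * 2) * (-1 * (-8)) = 148 / 9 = 16.44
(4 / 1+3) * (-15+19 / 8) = -707 / 8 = -88.38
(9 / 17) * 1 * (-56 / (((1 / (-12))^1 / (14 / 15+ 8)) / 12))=3241728 / 85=38137.98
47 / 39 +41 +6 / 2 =1763 / 39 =45.21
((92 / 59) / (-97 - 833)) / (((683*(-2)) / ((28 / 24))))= 161 / 112428630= 0.00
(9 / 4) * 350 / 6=131.25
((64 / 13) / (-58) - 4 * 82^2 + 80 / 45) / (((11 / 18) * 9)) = -182504768 / 37323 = -4889.87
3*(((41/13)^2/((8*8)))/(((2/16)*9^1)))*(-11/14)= -18491/56784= -0.33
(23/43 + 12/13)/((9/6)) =1630/1677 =0.97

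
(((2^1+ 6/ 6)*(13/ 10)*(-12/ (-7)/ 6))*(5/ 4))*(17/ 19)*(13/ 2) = 8619/ 1064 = 8.10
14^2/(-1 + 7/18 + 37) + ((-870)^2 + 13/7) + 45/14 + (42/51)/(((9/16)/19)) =1061991968761/1403010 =756938.27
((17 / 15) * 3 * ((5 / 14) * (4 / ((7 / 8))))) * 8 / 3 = 14.80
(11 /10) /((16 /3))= 33 /160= 0.21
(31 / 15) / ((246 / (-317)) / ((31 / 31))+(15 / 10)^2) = 39308 / 28035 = 1.40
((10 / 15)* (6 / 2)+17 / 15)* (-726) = -11374 / 5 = -2274.80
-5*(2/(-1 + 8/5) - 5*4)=250/3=83.33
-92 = -92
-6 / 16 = -3 / 8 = -0.38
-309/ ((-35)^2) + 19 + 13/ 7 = 25241/ 1225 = 20.60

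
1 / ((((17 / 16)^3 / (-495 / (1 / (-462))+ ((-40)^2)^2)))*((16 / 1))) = 713904640 / 4913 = 145309.31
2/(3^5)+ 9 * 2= 4376/243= 18.01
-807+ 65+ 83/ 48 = -35533/ 48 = -740.27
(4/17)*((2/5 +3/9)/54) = 22/6885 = 0.00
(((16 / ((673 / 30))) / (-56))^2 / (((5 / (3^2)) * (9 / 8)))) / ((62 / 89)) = 256320 / 687999151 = 0.00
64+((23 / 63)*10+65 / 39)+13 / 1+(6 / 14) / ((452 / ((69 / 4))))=9378151 / 113904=82.33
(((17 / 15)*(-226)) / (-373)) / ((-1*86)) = -1921 / 240585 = -0.01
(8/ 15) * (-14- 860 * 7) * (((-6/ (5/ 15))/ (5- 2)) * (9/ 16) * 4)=217224/ 5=43444.80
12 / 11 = 1.09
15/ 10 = 3/ 2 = 1.50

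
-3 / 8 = -0.38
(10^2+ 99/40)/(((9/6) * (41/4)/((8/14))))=16396/4305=3.81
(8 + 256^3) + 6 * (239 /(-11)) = 184548030 /11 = 16777093.64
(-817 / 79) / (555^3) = -0.00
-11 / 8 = -1.38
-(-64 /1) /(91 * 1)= 64 /91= 0.70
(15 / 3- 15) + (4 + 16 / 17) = -86 / 17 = -5.06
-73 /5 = -14.60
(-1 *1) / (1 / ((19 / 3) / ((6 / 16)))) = -152 / 9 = -16.89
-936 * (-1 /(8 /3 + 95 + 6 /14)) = 4914 /515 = 9.54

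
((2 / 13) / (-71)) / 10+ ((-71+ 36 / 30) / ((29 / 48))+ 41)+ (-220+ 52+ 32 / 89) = -576916682 / 2382263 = -242.17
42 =42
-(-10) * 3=30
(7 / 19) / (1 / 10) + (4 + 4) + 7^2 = 1153 / 19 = 60.68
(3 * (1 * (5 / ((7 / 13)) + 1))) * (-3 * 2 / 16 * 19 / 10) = -1539 / 70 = -21.99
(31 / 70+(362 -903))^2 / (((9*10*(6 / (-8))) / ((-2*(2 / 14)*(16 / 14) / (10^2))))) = 318175538 / 22509375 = 14.14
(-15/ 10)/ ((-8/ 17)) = 51/ 16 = 3.19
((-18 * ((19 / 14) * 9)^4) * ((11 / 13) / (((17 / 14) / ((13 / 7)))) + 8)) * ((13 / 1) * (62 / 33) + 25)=-47215947428901 / 256564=-184031849.48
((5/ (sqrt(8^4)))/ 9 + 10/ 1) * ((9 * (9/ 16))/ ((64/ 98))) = 2542365/ 32768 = 77.59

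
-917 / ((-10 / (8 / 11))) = 3668 / 55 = 66.69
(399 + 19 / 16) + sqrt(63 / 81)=sqrt(7) / 3 + 6403 / 16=401.07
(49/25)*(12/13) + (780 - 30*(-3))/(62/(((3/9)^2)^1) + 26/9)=2756487/820300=3.36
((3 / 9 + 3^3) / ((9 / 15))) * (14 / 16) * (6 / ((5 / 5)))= 1435 / 6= 239.17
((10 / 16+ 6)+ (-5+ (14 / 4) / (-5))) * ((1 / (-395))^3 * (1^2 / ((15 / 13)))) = -481 / 36977925000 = -0.00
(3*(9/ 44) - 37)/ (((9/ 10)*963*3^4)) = -8005/ 15444594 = -0.00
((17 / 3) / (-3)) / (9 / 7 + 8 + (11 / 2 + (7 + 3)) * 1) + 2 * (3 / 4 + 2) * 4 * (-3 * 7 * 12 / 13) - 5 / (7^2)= -848736289 / 1989351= -426.64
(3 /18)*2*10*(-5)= -50 /3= -16.67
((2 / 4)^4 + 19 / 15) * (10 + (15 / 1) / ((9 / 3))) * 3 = 957 / 16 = 59.81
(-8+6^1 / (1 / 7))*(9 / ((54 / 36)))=204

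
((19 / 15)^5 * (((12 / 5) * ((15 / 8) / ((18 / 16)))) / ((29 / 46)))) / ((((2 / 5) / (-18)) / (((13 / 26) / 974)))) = -113900554 / 238325625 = -0.48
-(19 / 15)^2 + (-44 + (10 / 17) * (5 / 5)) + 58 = 49663 / 3825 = 12.98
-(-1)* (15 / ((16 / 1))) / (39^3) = 5 / 316368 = 0.00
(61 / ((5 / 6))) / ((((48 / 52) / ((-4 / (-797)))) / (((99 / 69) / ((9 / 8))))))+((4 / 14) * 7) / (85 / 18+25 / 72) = 18107456 / 20072445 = 0.90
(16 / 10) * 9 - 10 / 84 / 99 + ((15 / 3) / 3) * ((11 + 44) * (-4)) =-7323649 / 20790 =-352.27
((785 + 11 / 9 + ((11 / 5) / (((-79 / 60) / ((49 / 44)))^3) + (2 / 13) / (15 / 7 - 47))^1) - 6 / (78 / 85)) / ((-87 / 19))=-16206164200296803 / 95339179707057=-169.98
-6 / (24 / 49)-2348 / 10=-4941 / 20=-247.05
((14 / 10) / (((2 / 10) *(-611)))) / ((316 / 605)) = -4235 / 193076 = -0.02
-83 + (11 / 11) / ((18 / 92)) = -701 / 9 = -77.89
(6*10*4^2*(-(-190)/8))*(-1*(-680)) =15504000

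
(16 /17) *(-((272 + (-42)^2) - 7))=-32464 /17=-1909.65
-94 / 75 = -1.25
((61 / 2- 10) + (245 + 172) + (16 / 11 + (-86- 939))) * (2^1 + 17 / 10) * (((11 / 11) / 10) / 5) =-477041 / 11000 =-43.37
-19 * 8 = -152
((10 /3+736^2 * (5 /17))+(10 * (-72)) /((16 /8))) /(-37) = -8107250 /1887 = -4296.37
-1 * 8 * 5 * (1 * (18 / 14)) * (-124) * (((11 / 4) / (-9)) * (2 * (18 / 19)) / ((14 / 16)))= -3928320 / 931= -4219.46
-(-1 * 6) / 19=6 / 19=0.32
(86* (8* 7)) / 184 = 602 / 23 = 26.17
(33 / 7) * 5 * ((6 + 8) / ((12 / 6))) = 165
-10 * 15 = -150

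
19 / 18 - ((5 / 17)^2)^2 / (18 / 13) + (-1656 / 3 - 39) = -147819604 / 250563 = -589.95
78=78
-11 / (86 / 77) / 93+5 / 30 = 81 / 1333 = 0.06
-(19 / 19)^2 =-1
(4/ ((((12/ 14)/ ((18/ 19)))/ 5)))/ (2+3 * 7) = 420/ 437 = 0.96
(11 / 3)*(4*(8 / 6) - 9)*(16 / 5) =-1936 / 45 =-43.02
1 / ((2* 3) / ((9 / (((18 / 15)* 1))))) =5 / 4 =1.25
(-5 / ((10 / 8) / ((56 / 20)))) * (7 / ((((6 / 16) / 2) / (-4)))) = 25088 / 15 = 1672.53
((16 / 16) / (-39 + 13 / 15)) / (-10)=3 / 1144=0.00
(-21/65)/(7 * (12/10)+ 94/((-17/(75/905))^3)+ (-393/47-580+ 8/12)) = 86262272715213/154673093933683637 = 0.00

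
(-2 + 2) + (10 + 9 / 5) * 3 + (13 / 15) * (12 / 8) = 36.70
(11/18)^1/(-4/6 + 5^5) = 11/56238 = 0.00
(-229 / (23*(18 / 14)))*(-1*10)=16030 / 207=77.44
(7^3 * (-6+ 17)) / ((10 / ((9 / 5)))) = 33957 / 50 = 679.14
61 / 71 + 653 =46424 / 71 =653.86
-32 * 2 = -64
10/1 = 10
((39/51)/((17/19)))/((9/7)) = 1729/2601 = 0.66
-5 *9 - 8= -53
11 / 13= 0.85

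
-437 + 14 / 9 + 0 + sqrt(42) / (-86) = -3919 / 9 - sqrt(42) / 86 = -435.52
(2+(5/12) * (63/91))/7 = 17/52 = 0.33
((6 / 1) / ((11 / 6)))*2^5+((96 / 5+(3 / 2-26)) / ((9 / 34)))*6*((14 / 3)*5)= -267140 / 99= -2698.38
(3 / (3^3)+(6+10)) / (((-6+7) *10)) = 29 / 18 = 1.61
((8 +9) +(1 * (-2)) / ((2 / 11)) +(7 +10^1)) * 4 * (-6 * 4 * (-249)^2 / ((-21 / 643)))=4191692749.71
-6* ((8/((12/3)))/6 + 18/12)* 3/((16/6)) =-99/8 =-12.38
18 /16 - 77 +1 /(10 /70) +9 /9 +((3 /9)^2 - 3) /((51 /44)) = -258389 /3672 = -70.37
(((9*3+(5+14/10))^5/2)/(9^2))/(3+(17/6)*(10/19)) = 2467947726533/43200000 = 57128.42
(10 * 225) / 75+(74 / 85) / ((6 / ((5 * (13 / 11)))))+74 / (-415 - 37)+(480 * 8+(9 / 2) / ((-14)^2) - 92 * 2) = 91615114957 / 24850056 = 3686.72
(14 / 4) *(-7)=-49 / 2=-24.50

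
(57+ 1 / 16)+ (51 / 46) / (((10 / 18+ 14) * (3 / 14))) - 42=15.42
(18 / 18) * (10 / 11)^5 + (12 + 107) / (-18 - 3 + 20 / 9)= -155585621 / 27217619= -5.72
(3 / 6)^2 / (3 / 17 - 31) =-17 / 2096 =-0.01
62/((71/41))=2542/71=35.80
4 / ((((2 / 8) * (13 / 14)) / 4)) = 896 / 13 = 68.92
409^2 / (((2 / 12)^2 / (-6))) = -36132696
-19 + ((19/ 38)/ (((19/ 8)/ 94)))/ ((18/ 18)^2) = 15/ 19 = 0.79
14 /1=14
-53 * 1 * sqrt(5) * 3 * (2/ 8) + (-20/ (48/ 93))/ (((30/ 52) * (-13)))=31/ 6 -159 * sqrt(5)/ 4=-83.72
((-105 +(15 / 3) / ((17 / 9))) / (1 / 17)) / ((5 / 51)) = -17748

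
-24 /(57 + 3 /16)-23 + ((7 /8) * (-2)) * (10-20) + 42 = 22009 /610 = 36.08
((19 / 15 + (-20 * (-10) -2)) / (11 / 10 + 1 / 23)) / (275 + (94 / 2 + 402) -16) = 68747 / 279306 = 0.25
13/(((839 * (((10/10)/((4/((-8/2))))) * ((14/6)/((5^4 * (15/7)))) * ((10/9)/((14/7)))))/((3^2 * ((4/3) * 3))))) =-23692500/41111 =-576.31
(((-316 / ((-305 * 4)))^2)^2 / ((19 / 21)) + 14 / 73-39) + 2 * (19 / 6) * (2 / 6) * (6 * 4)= 427176214211894 / 36007840250625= 11.86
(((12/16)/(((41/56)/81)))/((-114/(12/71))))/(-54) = 126/55309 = 0.00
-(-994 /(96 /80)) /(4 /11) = 27335 /12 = 2277.92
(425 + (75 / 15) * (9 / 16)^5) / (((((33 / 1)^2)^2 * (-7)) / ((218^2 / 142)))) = -5298213674645 / 309016782176256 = -0.02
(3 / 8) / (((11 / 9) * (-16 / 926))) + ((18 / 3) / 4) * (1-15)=-27285 / 704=-38.76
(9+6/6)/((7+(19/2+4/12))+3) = 60/119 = 0.50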